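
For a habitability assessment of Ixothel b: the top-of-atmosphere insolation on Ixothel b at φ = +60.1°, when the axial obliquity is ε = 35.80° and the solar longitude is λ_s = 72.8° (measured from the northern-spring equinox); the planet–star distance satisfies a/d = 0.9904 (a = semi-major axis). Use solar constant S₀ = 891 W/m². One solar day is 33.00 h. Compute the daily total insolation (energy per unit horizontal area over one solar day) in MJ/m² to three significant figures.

50.3 MJ/m²

Solar declination: sin δ = sin ε · sin λ_s = sin 35.80° × sin 72.8° = 0.55880, so δ = +33.973°.
cos H₀ = −tan(+60.1°) tan(+33.973°) = -1.1718 ≤ −1 ⇒ polar day, H₀ = π.
Bracket: H₀ sin φ sin δ + cos φ cos δ sin H₀ = 3.1416×0.86690×0.55880 + 0.49849×0.82930×0.00000 = 1.521866 + 0.000000 = 1.521866.
Inverse-square distance factor (a/d)² = 0.9904² = 0.980892.
Q̄ = (S₀/π) × 0.980892 × [bracket] = (891/π) × 0.980892 × 1.521866 = 423.38 W/m².
Daily total = Q̄ × 33.00 h × 3600 s/h = 423.38 × 33.00 × 3600 / 10⁶ = 50.30 MJ/m².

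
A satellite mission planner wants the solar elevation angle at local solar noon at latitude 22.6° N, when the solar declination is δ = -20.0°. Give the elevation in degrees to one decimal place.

47.4°

At local noon the hour angle is zero, so the zenith angle equals |φ − δ| = |+22.6° − (-20.000°)| = 42.600°.
Elevation = 90° − 42.600° = 47.4°.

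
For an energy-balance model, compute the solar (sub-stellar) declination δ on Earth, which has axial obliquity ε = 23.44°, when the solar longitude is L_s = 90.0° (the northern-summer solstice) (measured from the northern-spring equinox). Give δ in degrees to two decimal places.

sin δ = sin ε · sin L_s = sin 23.44° × sin 90.0° = 0.397789.
δ = arcsin(0.397789) = +23.44°.

δ = +23.44°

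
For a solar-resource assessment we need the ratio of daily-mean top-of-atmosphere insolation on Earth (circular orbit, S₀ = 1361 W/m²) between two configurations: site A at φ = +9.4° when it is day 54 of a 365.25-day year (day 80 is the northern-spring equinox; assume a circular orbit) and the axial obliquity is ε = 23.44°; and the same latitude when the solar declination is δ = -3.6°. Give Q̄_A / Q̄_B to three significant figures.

Q̄_A / Q̄_B ≈ 0.958

— Configuration A (φ=+9.4°):
Solar longitude: λ_s = 360° × (54 − 80)/365.25 = -25.626°, i.e. -25.626° + 360° = 334.374°.
sin δ = sin 23.44° × sin 334.374° = -0.17204, so δ = -9.907°.
cos H₀ = −tan(+9.4°) tan(-9.907°) = 0.0289, H₀ = 1.5419 rad.
Bracket: H₀ sin φ sin δ + cos φ cos δ sin H₀ = 1.5419×0.16333×-0.17204 + 0.98657×0.98509×0.99958 = -0.043326 + 0.971452 = 0.928126.
Q̄ = (S₀/π) × [bracket] = (1361/π) × 0.928126 = 402.08 W/m².
— Configuration B (φ=+9.4°):
cos H₀ = −tan(+9.4°) tan(-3.600°) = 0.0104, H₀ = 1.5604 rad.
Bracket: H₀ sin φ sin δ + cos φ cos δ sin H₀ = 1.5604×0.16333×-0.06279 + 0.98657×0.99803×0.99995 = -0.016003 + 0.984577 = 0.968574.
Q̄ = (S₀/π) × [bracket] = (1361/π) × 0.968574 = 419.61 W/m².
Ratio Q̄_A / Q̄_B = 402.08 / 419.61 = 0.9582.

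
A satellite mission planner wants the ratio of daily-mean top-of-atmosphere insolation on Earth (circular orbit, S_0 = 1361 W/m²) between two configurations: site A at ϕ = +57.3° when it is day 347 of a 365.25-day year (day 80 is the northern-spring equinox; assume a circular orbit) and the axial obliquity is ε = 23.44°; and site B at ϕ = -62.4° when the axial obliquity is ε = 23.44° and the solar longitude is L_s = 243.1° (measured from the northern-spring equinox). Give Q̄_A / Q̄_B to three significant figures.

— Configuration A (ϕ=+57.3°):
Solar longitude: L_s = 360° × (347 − 80)/365.25 = 263.162°.
sin δ = sin 23.44° × sin 263.162° = -0.39496, so δ = -23.263°.
cos h₀ = −tan(+57.3°) tan(-23.263°) = 0.6697, h₀ = 0.8371 rad.
Bracket: h₀ sin ϕ sin δ + cos ϕ cos δ sin h₀ = 0.8371×0.84151×-0.39496 + 0.54024×0.91870×0.74267 = -0.278221 + 0.368601 = 0.090380.
Q̄ = (S_0/π) × [bracket] = (1361/π) × 0.090380 = 39.154 W/m².
— Configuration B (ϕ=-62.4°):
Solar declination: sin δ = sin ε · sin L_s = sin 23.44° × sin 243.1° = -0.35475, so δ = -20.778°.
cos h₀ = −tan(-62.4°) tan(-20.778°) = -0.7258, h₀ = 2.3829 rad.
Bracket: h₀ sin ϕ sin δ + cos ϕ cos δ sin h₀ = 2.3829×-0.88620×-0.35475 + 0.46330×0.93496×0.68794 = 0.749135 + 0.297993 = 1.047128.
Q̄ = (S_0/π) × [bracket] = (1361/π) × 1.047128 = 453.64 W/m².
Ratio Q̄_A / Q̄_B = 39.154 / 453.64 = 0.08631.

Q̄_A / Q̄_B ≈ 0.0863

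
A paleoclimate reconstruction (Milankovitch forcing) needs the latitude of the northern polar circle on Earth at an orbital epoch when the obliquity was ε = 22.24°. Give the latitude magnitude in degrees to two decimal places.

67.76°

The polar circle is the lowest latitude that experiences at least one full rotation of continuous daylight at the northern-summer solstice; it lies at |ϕ| = 90° − ε = 90° − 22.24° = 67.76°.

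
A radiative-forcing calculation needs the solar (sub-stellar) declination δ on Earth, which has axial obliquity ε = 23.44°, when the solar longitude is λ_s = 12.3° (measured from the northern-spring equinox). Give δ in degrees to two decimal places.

δ = +4.86°

sin δ = sin ε · sin λ_s = sin 23.44° × sin 12.3° = 0.084741.
δ = arcsin(0.084741) = +4.86°.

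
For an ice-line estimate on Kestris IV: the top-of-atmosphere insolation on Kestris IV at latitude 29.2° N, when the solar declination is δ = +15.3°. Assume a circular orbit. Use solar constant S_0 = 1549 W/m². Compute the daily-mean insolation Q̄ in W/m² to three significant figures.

cos h₀ = −tan(+29.2°) tan(+15.300°) = -0.1529, h₀ = 1.7243 rad.
Bracket: h₀ sin ϕ sin δ + cos ϕ cos δ sin h₀ = 1.7243×0.48786×0.26387 + 0.87292×0.96456×0.98824 = 0.221972 + 0.832082 = 1.054054.
Q̄ = (S_0/π) × [bracket] = (1549/π) × 1.054054 = 519.7 W/m².

Q̄ ≈ 520 W/m²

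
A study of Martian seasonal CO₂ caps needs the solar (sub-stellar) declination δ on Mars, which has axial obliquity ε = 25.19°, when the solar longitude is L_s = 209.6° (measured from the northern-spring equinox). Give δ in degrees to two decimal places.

sin δ = sin ε · sin L_s = sin 25.19° × sin 209.6° = -0.210232.
δ = arcsin(-0.210232) = -12.14°.

δ = -12.14°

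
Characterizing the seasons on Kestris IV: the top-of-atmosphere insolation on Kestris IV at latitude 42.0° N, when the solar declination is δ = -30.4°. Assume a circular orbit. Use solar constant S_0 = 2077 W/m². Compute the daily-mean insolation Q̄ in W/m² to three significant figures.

Q̄ ≈ 133 W/m²

cos h₀ = −tan(+42.0°) tan(-30.400°) = 0.5283, h₀ = 1.0142 rad.
Bracket: h₀ sin ϕ sin δ + cos ϕ cos δ sin h₀ = 1.0142×0.66913×-0.50603 + 0.74314×0.86251×0.84908 = -0.343408 + 0.544231 = 0.200823.
Q̄ = (S_0/π) × [bracket] = (2077/π) × 0.200823 = 132.8 W/m².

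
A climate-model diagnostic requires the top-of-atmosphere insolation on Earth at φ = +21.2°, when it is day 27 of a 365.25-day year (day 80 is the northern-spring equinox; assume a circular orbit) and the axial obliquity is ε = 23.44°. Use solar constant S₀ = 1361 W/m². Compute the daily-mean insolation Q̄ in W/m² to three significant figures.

Solar longitude: λ_s = 360° × (27 − 80)/365.25 = -52.238°, i.e. -52.238° + 360° = 307.762°.
sin δ = sin 23.44° × sin 307.762° = -0.31448, so δ = -18.329°.
cos H₀ = −tan(+21.2°) tan(-18.329°) = 0.1285, H₀ = 1.4419 rad.
Bracket: H₀ sin φ sin δ + cos φ cos δ sin H₀ = 1.4419×0.36162×-0.31448 + 0.93232×0.94927×0.99171 = -0.163976 + 0.877687 = 0.713711.
Q̄ = (S₀/π) × [bracket] = (1361/π) × 0.713711 = 309.2 W/m².

Q̄ ≈ 309 W/m²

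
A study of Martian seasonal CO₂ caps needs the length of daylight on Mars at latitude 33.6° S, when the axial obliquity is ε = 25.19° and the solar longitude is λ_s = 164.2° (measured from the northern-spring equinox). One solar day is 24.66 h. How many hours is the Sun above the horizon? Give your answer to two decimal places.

11.72 h

Solar declination: sin δ = sin ε · sin λ_s = sin 25.19° × sin 164.2° = 0.11589, so δ = +6.655°.
cos H₀ = −tan φ · tan δ = −tan(-33.6°) × tan(+6.655°) = 0.0775, so H₀ = 1.4932 rad = 85.55°.
Daylight = 2H₀/(2π) × 24.66 h = (1.4932/π) × 24.66 = 11.72 h.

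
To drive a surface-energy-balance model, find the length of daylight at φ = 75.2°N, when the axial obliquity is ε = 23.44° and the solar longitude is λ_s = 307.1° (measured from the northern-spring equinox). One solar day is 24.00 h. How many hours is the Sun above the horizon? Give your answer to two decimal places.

0.00 h

Solar declination: sin δ = sin ε · sin λ_s = sin 23.44° × sin 307.1° = -0.31727, so δ = -18.498°.
cos H₀ = −tan φ · tan δ = 1.2662 ≥ 1, so the Sun never rises (polar night) and H₀ = 0.
Daylight = 2H₀/(2π) × 24.00 h = (0.0000/π) × 24.00 = 0.00 h.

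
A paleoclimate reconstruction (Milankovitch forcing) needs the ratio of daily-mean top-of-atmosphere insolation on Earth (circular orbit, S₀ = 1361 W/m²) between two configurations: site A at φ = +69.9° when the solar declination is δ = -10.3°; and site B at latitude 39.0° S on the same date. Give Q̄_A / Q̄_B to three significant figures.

Q̄_A / Q̄_B ≈ 0.123

— Configuration A (φ=+69.9°):
cos H₀ = −tan(+69.9°) tan(-10.300°) = 0.4966, H₀ = 1.0511 rad.
Bracket: H₀ sin φ sin δ + cos φ cos δ sin H₀ = 1.0511×0.93909×-0.17880 + 0.34366×0.98389×0.86798 = -0.176489 + 0.293485 = 0.116996.
Q̄ = (S₀/π) × [bracket] = (1361/π) × 0.116996 = 50.685 W/m².
— Configuration B (φ=-39.0°):
cos H₀ = −tan(-39.0°) tan(-10.300°) = -0.1472, H₀ = 1.7185 rad.
Bracket: H₀ sin φ sin δ + cos φ cos δ sin H₀ = 1.7185×-0.62932×-0.17880 + 0.77715×0.98389×0.98911 = 0.193370 + 0.756303 = 0.949673.
Q̄ = (S₀/π) × [bracket] = (1361/π) × 0.949673 = 411.42 W/m².
Ratio Q̄_A / Q̄_B = 50.685 / 411.42 = 0.1232.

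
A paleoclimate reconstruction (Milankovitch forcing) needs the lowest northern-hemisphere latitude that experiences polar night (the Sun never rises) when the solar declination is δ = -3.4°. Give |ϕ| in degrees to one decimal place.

|ϕ| = 86.6°

Polar night requires cos h₀ = −tan ϕ tan δ ≥ 1, i.e. tan ϕ tan δ ≤ −1.
The boundary is |tan ϕ| · |tan δ| = 1, so |ϕ| = 90° − |δ| = 90° − 3.4° = 86.6° in the northern hemisphere.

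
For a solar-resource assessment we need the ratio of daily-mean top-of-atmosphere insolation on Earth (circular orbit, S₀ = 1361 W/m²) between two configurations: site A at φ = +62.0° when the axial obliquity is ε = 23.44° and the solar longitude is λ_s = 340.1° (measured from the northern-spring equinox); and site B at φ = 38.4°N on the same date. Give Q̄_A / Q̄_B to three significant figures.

Q̄_A / Q̄_B ≈ 0.451

— Configuration A (φ=+62.0°):
Solar declination: sin δ = sin ε · sin λ_s = sin 23.44° × sin 340.1° = -0.13540, so δ = -7.782°.
cos H₀ = −tan(+62.0°) tan(-7.782°) = 0.2570, H₀ = 1.3109 rad.
Bracket: H₀ sin φ sin δ + cos φ cos δ sin H₀ = 1.3109×0.88295×-0.13540 + 0.46947×0.99079×0.96641 = -0.156720 + 0.449522 = 0.292802.
Q̄ = (S₀/π) × [bracket] = (1361/π) × 0.292802 = 126.85 W/m².
— Configuration B (φ=+38.4°):
cos H₀ = −tan(+38.4°) tan(-7.782°) = 0.1083, H₀ = 1.4623 rad.
Bracket: H₀ sin φ sin δ + cos φ cos δ sin H₀ = 1.4623×0.62115×-0.13540 + 0.78369×0.99079×0.99412 = -0.122985 + 0.771907 = 0.648922.
Q̄ = (S₀/π) × [bracket] = (1361/π) × 0.648922 = 281.13 W/m².
Ratio Q̄_A / Q̄_B = 126.85 / 281.13 = 0.4512.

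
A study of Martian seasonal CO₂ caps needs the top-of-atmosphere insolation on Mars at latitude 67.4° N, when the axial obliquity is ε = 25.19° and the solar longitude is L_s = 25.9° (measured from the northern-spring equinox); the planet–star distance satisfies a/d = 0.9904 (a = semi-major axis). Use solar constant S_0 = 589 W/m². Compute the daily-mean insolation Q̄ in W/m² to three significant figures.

Solar declination: sin δ = sin ε · sin L_s = sin 25.19° × sin 25.9° = 0.18591, so δ = +10.714°.
cos h₀ = −tan(+67.4°) tan(+10.714°) = -0.4545, h₀ = 2.0427 rad.
Bracket: h₀ sin ϕ sin δ + cos ϕ cos δ sin h₀ = 2.0427×0.92321×0.18591 + 0.38430×0.98257×0.89072 = 0.350597 + 0.336337 = 0.686934.
Inverse-square distance factor (a/d)² = 0.9904² = 0.980892.
Q̄ = (S_0/π) × 0.980892 × [bracket] = (589/π) × 0.980892 × 0.686934 = 126.3 W/m².

Q̄ ≈ 126 W/m²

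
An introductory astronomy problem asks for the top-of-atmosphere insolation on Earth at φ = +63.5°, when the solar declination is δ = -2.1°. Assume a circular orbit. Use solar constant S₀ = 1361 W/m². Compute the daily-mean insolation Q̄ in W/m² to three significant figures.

Q̄ ≈ 171 W/m²

cos H₀ = −tan(+63.5°) tan(-2.100°) = 0.0735, H₀ = 1.4972 rad.
Bracket: H₀ sin φ sin δ + cos φ cos δ sin H₀ = 1.4972×0.89493×-0.03664 + 0.44620×0.99933×0.99729 = -0.049094 + 0.444693 = 0.395599.
Q̄ = (S₀/π) × [bracket] = (1361/π) × 0.395599 = 171.4 W/m².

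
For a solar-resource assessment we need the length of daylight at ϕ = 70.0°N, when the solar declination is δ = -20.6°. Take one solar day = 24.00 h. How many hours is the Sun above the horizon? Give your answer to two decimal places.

0.00 h

cos h₀ = −tan ϕ · tan δ = 1.0327 ≥ 1, so the Sun never rises (polar night) and h₀ = 0.
Daylight = 2h₀/(2π) × 24.00 h = (0.0000/π) × 24.00 = 0.00 h.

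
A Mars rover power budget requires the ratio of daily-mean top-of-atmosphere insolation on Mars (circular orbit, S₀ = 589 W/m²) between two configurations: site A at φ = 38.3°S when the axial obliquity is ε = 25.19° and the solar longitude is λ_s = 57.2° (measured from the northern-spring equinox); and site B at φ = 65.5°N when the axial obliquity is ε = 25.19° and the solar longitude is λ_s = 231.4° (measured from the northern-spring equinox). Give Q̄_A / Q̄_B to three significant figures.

— Configuration A (φ=-38.3°):
Solar declination: sin δ = sin ε · sin λ_s = sin 25.19° × sin 57.2° = 0.35776, so δ = +20.963°.
cos H₀ = −tan(-38.3°) tan(+20.963°) = 0.3026, H₀ = 1.2634 rad.
Bracket: H₀ sin φ sin δ + cos φ cos δ sin H₀ = 1.2634×-0.61978×0.35776 + 0.78478×0.93381×0.95313 = -0.280137 + 0.698487 = 0.418350.
Q̄ = (S₀/π) × [bracket] = (589/π) × 0.418350 = 78.434 W/m².
— Configuration B (φ=+65.5°):
Solar declination: sin δ = sin ε · sin λ_s = sin 25.19° × sin 231.4° = -0.33263, so δ = -19.429°.
cos H₀ = −tan(+65.5°) tan(-19.429°) = 0.7740, H₀ = 0.6857 rad.
Bracket: H₀ sin φ sin δ + cos φ cos δ sin H₀ = 0.6857×0.90996×-0.33263 + 0.41469×0.94306×0.63323 = -0.207548 + 0.247642 = 0.040094.
Q̄ = (S₀/π) × [bracket] = (589/π) × 0.040094 = 7.5170 W/m².
Ratio Q̄_A / Q̄_B = 78.434 / 7.5170 = 10.43.

Q̄_A / Q̄_B ≈ 10.4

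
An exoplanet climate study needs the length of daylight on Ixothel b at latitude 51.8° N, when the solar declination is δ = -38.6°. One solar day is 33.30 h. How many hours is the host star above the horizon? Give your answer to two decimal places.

0.00 h

cos h₀ = −tan ϕ · tan δ = 1.0144 ≥ 1, so the host star never rises (polar night) and h₀ = 0.
Daylight = 2h₀/(2π) × 33.30 h = (0.0000/π) × 33.30 = 0.00 h.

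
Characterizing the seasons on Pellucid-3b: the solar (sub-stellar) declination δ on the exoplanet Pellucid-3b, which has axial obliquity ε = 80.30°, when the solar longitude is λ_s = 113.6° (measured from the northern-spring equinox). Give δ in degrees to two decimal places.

sin δ = sin ε · sin λ_s = sin 80.30° × sin 113.6° = 0.903262.
δ = arcsin(0.903262) = +64.59°.

δ = +64.59°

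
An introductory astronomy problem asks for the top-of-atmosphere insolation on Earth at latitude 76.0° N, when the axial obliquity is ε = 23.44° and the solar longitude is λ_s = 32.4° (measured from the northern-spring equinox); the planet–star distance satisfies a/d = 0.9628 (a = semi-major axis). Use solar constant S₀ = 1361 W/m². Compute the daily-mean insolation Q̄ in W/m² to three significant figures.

Q̄ ≈ 265 W/m²

Solar declination: sin δ = sin ε · sin λ_s = sin 23.44° × sin 32.4° = 0.21315, so δ = +12.307°.
cos H₀ = −tan(+76.0°) tan(+12.307°) = -0.8750, H₀ = 2.6362 rad.
Bracket: H₀ sin φ sin δ + cos φ cos δ sin H₀ = 2.6362×0.97030×0.21315 + 0.24192×0.97702×0.48415 = 0.545217 + 0.114434 = 0.659651.
Inverse-square distance factor (a/d)² = 0.9628² = 0.926984.
Q̄ = (S₀/π) × 0.926984 × [bracket] = (1361/π) × 0.926984 × 0.659651 = 264.9 W/m².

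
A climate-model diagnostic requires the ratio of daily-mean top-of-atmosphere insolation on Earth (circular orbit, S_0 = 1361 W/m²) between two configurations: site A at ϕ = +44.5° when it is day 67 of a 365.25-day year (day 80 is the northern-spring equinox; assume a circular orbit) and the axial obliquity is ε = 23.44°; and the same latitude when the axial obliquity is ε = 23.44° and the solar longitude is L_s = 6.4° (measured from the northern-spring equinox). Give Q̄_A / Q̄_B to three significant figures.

— Configuration A (ϕ=+44.5°):
Solar longitude: L_s = 360° × (67 − 80)/365.25 = -12.813°, i.e. -12.813° + 360° = 347.187°.
sin δ = sin 23.44° × sin 347.187° = -0.08822, so δ = -5.061°.
cos h₀ = −tan(+44.5°) tan(-5.061°) = 0.0870, h₀ = 1.4837 rad.
Bracket: h₀ sin ϕ sin δ + cos ϕ cos δ sin h₀ = 1.4837×0.70091×-0.08822 + 0.71325×0.99610×0.99621 = -0.091744 + 0.707776 = 0.616032.
Q̄ = (S_0/π) × [bracket] = (1361/π) × 0.616032 = 266.88 W/m².
— Configuration B (ϕ=+44.5°):
Solar declination: sin δ = sin ε · sin L_s = sin 23.44° × sin 6.4° = 0.04434, so δ = +2.541°.
cos h₀ = −tan(+44.5°) tan(+2.541°) = -0.0436, h₀ = 1.6144 rad.
Bracket: h₀ sin ϕ sin δ + cos ϕ cos δ sin h₀ = 1.6144×0.70091×0.04434 + 0.71325×0.99902×0.99905 = 0.050173 + 0.711874 = 0.762047.
Q̄ = (S_0/π) × [bracket] = (1361/π) × 0.762047 = 330.13 W/m².
Ratio Q̄_A / Q̄_B = 266.88 / 330.13 = 0.8084.

Q̄_A / Q̄_B ≈ 0.808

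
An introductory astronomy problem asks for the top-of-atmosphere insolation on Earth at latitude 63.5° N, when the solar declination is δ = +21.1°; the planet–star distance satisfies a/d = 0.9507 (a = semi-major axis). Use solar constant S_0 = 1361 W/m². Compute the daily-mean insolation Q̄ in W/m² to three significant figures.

cos h₀ = −tan(+63.5°) tan(+21.100°) = -0.7739, h₀ = 2.4558 rad.
Bracket: h₀ sin ϕ sin δ + cos ϕ cos δ sin h₀ = 2.4558×0.89493×0.36000 + 0.44620×0.93295×0.63327 = 0.791197 + 0.263619 = 1.054816.
Inverse-square distance factor (a/d)² = 0.9507² = 0.903830.
Q̄ = (S_0/π) × 0.903830 × [bracket] = (1361/π) × 0.903830 × 1.054816 = 413.0 W/m².

Q̄ ≈ 413 W/m²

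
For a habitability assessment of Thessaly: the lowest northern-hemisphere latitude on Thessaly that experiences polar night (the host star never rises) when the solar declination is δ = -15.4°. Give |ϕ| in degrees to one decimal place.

|ϕ| = 74.6°

Polar night requires cos h₀ = −tan ϕ tan δ ≥ 1, i.e. tan ϕ tan δ ≤ −1.
The boundary is |tan ϕ| · |tan δ| = 1, so |ϕ| = 90° − |δ| = 90° − 15.4° = 74.6° in the northern hemisphere.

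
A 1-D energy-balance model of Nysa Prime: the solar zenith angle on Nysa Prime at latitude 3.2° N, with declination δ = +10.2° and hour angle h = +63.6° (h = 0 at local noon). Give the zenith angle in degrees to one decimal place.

θ_z = 63.5°

cos θ_z = sin ϕ sin δ + cos ϕ cos δ cos h = 0.009885 + 0.436926 = 0.446811.
θ_z = arccos(0.446811) = 63.5°.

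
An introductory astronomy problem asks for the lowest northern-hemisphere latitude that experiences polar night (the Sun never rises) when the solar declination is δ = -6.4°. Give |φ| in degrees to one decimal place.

Polar night requires cos H₀ = −tan φ tan δ ≥ 1, i.e. tan φ tan δ ≤ −1.
The boundary is |tan φ| · |tan δ| = 1, so |φ| = 90° − |δ| = 90° − 6.4° = 83.6° in the northern hemisphere.

|φ| = 83.6°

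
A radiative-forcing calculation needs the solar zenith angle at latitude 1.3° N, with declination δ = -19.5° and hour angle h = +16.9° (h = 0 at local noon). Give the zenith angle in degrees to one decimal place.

cos θ_z = sin ϕ sin δ + cos ϕ cos δ cos h = -0.007573 + 0.901700 = 0.894127.
θ_z = arccos(0.894127) = 26.6°.

θ_z = 26.6°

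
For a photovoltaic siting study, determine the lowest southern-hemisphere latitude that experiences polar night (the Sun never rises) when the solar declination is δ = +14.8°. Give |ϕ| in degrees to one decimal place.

Polar night requires cos h₀ = −tan ϕ tan δ ≥ 1, i.e. tan ϕ tan δ ≤ −1.
The boundary is |tan ϕ| · |tan δ| = 1, so |ϕ| = 90° − |δ| = 90° − 14.8° = 75.2° in the southern hemisphere.

|ϕ| = 75.2°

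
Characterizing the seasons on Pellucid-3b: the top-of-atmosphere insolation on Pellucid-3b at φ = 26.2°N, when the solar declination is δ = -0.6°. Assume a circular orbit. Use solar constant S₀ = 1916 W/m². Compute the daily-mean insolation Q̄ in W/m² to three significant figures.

Q̄ ≈ 543 W/m²

cos H₀ = −tan(+26.2°) tan(-0.600°) = 0.0052, H₀ = 1.5656 rad.
Bracket: H₀ sin φ sin δ + cos φ cos δ sin H₀ = 1.5656×0.44151×-0.01047 + 0.89726×0.99995×0.99999 = -0.007237 + 0.897206 = 0.889969.
Q̄ = (S₀/π) × [bracket] = (1916/π) × 0.889969 = 542.8 W/m².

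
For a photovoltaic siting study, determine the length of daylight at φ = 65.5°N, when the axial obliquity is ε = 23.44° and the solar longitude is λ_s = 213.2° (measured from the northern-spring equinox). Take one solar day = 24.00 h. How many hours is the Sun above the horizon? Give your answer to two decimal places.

8.09 h

Solar declination: sin δ = sin ε · sin λ_s = sin 23.44° × sin 213.2° = -0.21781, so δ = -12.581°.
cos H₀ = −tan φ · tan δ = −tan(+65.5°) × tan(-12.581°) = 0.4897, so H₀ = 1.0590 rad = 60.68°.
Daylight = 2H₀/(2π) × 24.00 h = (1.0590/π) × 24.00 = 8.09 h.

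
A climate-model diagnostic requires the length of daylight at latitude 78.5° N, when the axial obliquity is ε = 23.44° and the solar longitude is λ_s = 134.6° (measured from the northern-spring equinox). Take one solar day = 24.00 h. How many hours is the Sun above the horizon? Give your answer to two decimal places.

Solar declination: sin δ = sin ε · sin λ_s = sin 23.44° × sin 134.6° = 0.28324, so δ = +16.453°.
Sunrise equation: cos H₀ = −tan φ · tan δ = -1.4516 ≤ −1, so the Sun never sets (polar day) and H₀ = π.
Daylight = 2H₀/(2π) × 24.00 h = (3.1416/π) × 24.00 = 24.00 h.

24.00 h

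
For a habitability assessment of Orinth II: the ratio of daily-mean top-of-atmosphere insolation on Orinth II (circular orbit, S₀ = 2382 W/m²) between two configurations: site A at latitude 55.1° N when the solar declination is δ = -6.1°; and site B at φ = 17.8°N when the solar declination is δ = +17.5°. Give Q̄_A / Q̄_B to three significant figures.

Q̄_A / Q̄_B ≈ 0.415

— Configuration A (φ=+55.1°):
cos H₀ = −tan(+55.1°) tan(-6.100°) = 0.1532, H₀ = 1.4170 rad.
Bracket: H₀ sin φ sin δ + cos φ cos δ sin H₀ = 1.4170×0.82015×-0.10626 + 0.57215×0.99434×0.98820 = -0.123490 + 0.562198 = 0.438708.
Q̄ = (S₀/π) × [bracket] = (2382/π) × 0.438708 = 332.63 W/m².
— Configuration B (φ=+17.8°):
cos H₀ = −tan(+17.8°) tan(+17.500°) = -0.1012, H₀ = 1.6722 rad.
Bracket: H₀ sin φ sin δ + cos φ cos δ sin H₀ = 1.6722×0.30570×0.30071 + 0.95213×0.95372×0.99486 = 0.153720 + 0.903398 = 1.057118.
Q̄ = (S₀/π) × [bracket] = (2382/π) × 1.057118 = 801.52 W/m².
Ratio Q̄_A / Q̄_B = 332.63 / 801.52 = 0.4150.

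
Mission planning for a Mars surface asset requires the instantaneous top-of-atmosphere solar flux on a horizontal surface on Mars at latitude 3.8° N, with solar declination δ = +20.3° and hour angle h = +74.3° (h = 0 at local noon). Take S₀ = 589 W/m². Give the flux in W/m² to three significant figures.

163 W/m²

cos θ_z = sin φ sin δ + cos φ cos δ cos h = 0.022993 + 0.253235 = 0.276228.
Flux = S₀ · cos θ_z = 589 × 0.276228 = 162.7 W/m².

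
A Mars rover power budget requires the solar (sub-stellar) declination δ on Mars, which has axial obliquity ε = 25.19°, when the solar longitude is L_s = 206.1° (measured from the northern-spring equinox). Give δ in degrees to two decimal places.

δ = -10.79°

sin δ = sin ε · sin L_s = sin 25.19° × sin 206.1° = -0.187248.
δ = arcsin(-0.187248) = -10.79°.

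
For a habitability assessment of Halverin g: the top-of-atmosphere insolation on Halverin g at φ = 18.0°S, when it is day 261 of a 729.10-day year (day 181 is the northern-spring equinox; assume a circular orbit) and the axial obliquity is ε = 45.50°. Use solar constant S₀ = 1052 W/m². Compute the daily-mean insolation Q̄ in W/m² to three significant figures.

Solar longitude: λ_s = 360° × (261 − 181)/729.10 = 39.501°.
sin δ = sin 45.50° × sin 39.501° = 0.45369, so δ = +26.981°.
cos H₀ = −tan(-18.0°) tan(+26.981°) = 0.1654, H₀ = 1.4046 rad.
Bracket: H₀ sin φ sin δ + cos φ cos δ sin H₀ = 1.4046×-0.30902×0.45369 + 0.95106×0.89116×0.98622 = -0.196924 + 0.835867 = 0.638943.
Q̄ = (S₀/π) × [bracket] = (1052/π) × 0.638943 = 214.0 W/m².

Q̄ ≈ 214 W/m²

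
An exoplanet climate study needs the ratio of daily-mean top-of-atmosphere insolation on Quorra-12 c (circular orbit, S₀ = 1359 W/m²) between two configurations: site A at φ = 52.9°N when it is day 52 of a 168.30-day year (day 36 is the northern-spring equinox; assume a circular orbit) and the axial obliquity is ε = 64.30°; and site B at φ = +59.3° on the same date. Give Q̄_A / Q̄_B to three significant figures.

Q̄_A / Q̄_B ≈ 0.965

— Configuration A (φ=+52.9°):
Solar longitude: λ_s = 360° × (52 − 36)/168.30 = 34.225°.
sin δ = sin 64.30° × sin 34.225° = 0.50680, so δ = +30.451°.
cos H₀ = −tan(+52.9°) tan(+30.451°) = -0.7773, H₀ = 2.4612 rad.
Bracket: H₀ sin φ sin δ + cos φ cos δ sin H₀ = 2.4612×0.79758×0.50680 + 0.60321×0.86206×0.62909 = 0.994850 + 0.327129 = 1.321979.
Q̄ = (S₀/π) × [bracket] = (1359/π) × 1.321979 = 571.87 W/m².
— Configuration B (φ=+59.3°):
cos H₀ = −tan(+59.3°) tan(+30.451°) = -0.9901, H₀ = 3.0009 rad.
Bracket: H₀ sin φ sin δ + cos φ cos δ sin H₀ = 3.0009×0.85985×0.50680 + 0.51054×0.86206×0.14020 = 1.307708 + 0.061704 = 1.369412.
Q̄ = (S₀/π) × [bracket] = (1359/π) × 1.369412 = 592.38 W/m².
Ratio Q̄_A / Q̄_B = 571.87 / 592.38 = 0.9654.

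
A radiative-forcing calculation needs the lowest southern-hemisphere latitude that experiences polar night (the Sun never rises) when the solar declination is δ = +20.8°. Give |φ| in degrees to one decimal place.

Polar night requires cos H₀ = −tan φ tan δ ≥ 1, i.e. tan φ tan δ ≤ −1.
The boundary is |tan φ| · |tan δ| = 1, so |φ| = 90° − |δ| = 90° − 20.8° = 69.2° in the southern hemisphere.

|φ| = 69.2°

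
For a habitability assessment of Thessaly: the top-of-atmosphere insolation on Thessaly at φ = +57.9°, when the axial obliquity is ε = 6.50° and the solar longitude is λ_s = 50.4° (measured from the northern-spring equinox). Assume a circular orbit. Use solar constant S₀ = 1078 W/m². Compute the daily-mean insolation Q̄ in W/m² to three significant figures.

Q̄ ≈ 223 W/m²

Solar declination: sin δ = sin ε · sin λ_s = sin 6.50° × sin 50.4° = 0.08722, so δ = +5.004°.
cos H₀ = −tan(+57.9°) tan(+5.004°) = -0.1396, H₀ = 1.7108 rad.
Bracket: H₀ sin φ sin δ + cos φ cos δ sin H₀ = 1.7108×0.84712×0.08722 + 0.53140×0.99619×0.99021 = 0.126404 + 0.524193 = 0.650597.
Q̄ = (S₀/π) × [bracket] = (1078/π) × 0.650597 = 223.2 W/m².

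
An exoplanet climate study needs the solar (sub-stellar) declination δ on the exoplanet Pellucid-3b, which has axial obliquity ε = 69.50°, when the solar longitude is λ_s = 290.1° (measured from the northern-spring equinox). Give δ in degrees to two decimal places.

sin δ = sin ε · sin λ_s = sin 69.50° × sin 290.1° = -0.879623.
δ = arcsin(-0.879623) = -61.60°.

δ = -61.60°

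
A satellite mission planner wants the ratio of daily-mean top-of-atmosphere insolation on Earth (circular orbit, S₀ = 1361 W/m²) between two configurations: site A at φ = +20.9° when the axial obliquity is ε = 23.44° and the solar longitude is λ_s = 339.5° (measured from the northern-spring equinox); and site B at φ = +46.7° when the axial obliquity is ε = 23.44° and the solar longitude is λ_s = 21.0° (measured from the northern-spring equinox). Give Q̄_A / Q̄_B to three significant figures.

Q̄_A / Q̄_B ≈ 0.998

— Configuration A (φ=+20.9°):
Solar declination: sin δ = sin ε · sin λ_s = sin 23.44° × sin 339.5° = -0.13931, so δ = -8.008°.
cos H₀ = −tan(+20.9°) tan(-8.008°) = 0.0537, H₀ = 1.5170 rad.
Bracket: H₀ sin φ sin δ + cos φ cos δ sin H₀ = 1.5170×0.35674×-0.13931 + 0.93420×0.99025×0.99856 = -0.075391 + 0.923759 = 0.848368.
Q̄ = (S₀/π) × [bracket] = (1361/π) × 0.848368 = 367.53 W/m².
— Configuration B (φ=+46.7°):
Solar declination: sin δ = sin ε · sin λ_s = sin 23.44° × sin 21.0° = 0.14255, so δ = +8.196°.
cos H₀ = −tan(+46.7°) tan(+8.196°) = -0.1528, H₀ = 1.7242 rad.
Bracket: H₀ sin φ sin δ + cos φ cos δ sin H₀ = 1.7242×0.72777×0.14255 + 0.68582×0.98979×0.98825 = 0.178875 + 0.670842 = 0.849717.
Q̄ = (S₀/π) × [bracket] = (1361/π) × 0.849717 = 368.11 W/m².
Ratio Q̄_A / Q̄_B = 367.53 / 368.11 = 0.9984.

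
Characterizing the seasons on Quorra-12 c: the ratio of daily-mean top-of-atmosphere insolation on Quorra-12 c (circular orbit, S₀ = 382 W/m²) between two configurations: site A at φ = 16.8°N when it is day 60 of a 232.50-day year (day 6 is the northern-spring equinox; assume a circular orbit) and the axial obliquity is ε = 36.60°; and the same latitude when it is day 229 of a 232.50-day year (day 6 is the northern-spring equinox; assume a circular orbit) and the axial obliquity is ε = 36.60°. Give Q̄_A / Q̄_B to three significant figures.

Q̄_A / Q̄_B ≈ 1.21

— Configuration A (φ=+16.8°):
Solar longitude: λ_s = 360° × (60 − 6)/232.50 = 83.613°.
sin δ = sin 36.60° × sin 83.613° = 0.59252, so δ = +36.336°.
cos H₀ = −tan(+16.8°) tan(+36.336°) = -0.2221, H₀ = 1.7947 rad.
Bracket: H₀ sin φ sin δ + cos φ cos δ sin H₀ = 1.7947×0.28903×0.59252 + 0.95732×0.80555×0.97503 = 0.307353 + 0.751913 = 1.059266.
Q̄ = (S₀/π) × [bracket] = (382/π) × 1.059266 = 128.80 W/m².
— Configuration B (φ=+16.8°):
Solar longitude: λ_s = 360° × (229 − 6)/232.50 = 345.290°.
sin δ = sin 36.60° × sin 345.290° = -0.15139, so δ = -8.708°.
cos H₀ = −tan(+16.8°) tan(-8.708°) = 0.0462, H₀ = 1.5245 rad.
Bracket: H₀ sin φ sin δ + cos φ cos δ sin H₀ = 1.5245×0.28903×-0.15139 + 0.95732×0.98847×0.99893 = -0.066706 + 0.945270 = 0.878564.
Q̄ = (S₀/π) × [bracket] = (382/π) × 0.878564 = 106.83 W/m².
Ratio Q̄_A / Q̄_B = 128.80 / 106.83 = 1.206.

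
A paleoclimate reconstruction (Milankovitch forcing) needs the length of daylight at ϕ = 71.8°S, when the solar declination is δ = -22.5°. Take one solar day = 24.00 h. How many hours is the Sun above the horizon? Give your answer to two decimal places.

Sunrise equation: cos h₀ = −tan ϕ · tan δ = -1.2598 ≤ −1, so the Sun never sets (polar day) and h₀ = π.
Daylight = 2h₀/(2π) × 24.00 h = (3.1416/π) × 24.00 = 24.00 h.

24.00 h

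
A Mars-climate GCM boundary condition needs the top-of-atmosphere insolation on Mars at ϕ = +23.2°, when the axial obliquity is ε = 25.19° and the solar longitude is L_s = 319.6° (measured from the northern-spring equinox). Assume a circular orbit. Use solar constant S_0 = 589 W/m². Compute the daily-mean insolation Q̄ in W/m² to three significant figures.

Q̄ ≈ 135 W/m²

Solar declination: sin δ = sin ε · sin L_s = sin 25.19° × sin 319.6° = -0.27585, so δ = -16.013°.
cos h₀ = −tan(+23.2°) tan(-16.013°) = 0.1230, h₀ = 1.4475 rad.
Bracket: h₀ sin ϕ sin δ + cos ϕ cos δ sin h₀ = 1.4475×0.39394×-0.27585 + 0.91914×0.96120×0.99241 = -0.157297 + 0.876772 = 0.719475.
Q̄ = (S_0/π) × [bracket] = (589/π) × 0.719475 = 134.9 W/m².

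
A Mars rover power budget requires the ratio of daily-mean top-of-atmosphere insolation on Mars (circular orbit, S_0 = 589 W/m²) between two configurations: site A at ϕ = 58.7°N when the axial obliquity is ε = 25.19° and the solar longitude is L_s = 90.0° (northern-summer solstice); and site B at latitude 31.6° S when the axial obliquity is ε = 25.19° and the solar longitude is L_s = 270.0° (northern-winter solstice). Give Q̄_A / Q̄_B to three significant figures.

Q̄_A / Q̄_B ≈ 1.03

— Configuration A (ϕ=+58.7°):
Solar declination: sin δ = sin ε · sin L_s = sin 25.19° × sin 90.0° = 0.42562, so δ = +25.190°.
cos h₀ = −tan(+58.7°) tan(+25.190°) = -0.7736, h₀ = 2.4553 rad.
Bracket: h₀ sin ϕ sin δ + cos ϕ cos δ sin h₀ = 2.4553×0.85446×0.42562 + 0.51952×0.90490×0.63368 = 0.892932 + 0.297902 = 1.190834.
Q̄ = (S_0/π) × [bracket] = (589/π) × 1.190834 = 223.26 W/m².
— Configuration B (ϕ=-31.6°):
Solar declination: sin δ = sin ε · sin L_s = sin 25.19° × sin 270.0° = -0.42562, so δ = -25.190°.
cos h₀ = −tan(-31.6°) tan(-25.190°) = -0.2894, h₀ = 1.8644 rad.
Bracket: h₀ sin ϕ sin δ + cos ϕ cos δ sin h₀ = 1.8644×-0.52399×-0.42562 + 0.85173×0.90490×0.95722 = 0.415800 + 0.737759 = 1.153559.
Q̄ = (S_0/π) × [bracket] = (589/π) × 1.153559 = 216.27 W/m².
Ratio Q̄_A / Q̄_B = 223.26 / 216.27 = 1.032.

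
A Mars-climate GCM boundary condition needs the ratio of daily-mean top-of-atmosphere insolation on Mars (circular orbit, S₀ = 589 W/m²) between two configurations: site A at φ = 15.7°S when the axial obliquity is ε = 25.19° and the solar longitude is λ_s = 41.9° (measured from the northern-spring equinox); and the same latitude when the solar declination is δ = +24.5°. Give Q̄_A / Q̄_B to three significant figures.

— Configuration A (φ=-15.7°):
Solar declination: sin δ = sin ε · sin λ_s = sin 25.19° × sin 41.9° = 0.28424, so δ = +16.514°.
cos H₀ = −tan(-15.7°) tan(+16.514°) = 0.0833, H₀ = 1.4874 rad.
Bracket: H₀ sin φ sin δ + cos φ cos δ sin H₀ = 1.4874×-0.27060×0.28424 + 0.96269×0.95875×0.99652 = -0.114404 + 0.919767 = 0.805363.
Q̄ = (S₀/π) × [bracket] = (589/π) × 0.805363 = 150.99 W/m².
— Configuration B (φ=-15.7°):
cos H₀ = −tan(-15.7°) tan(+24.500°) = 0.1281, H₀ = 1.4423 rad.
Bracket: H₀ sin φ sin δ + cos φ cos δ sin H₀ = 1.4423×-0.27060×0.41469 + 0.96269×0.90996×0.99176 = -0.161848 + 0.868791 = 0.706943.
Q̄ = (S₀/π) × [bracket] = (589/π) × 0.706943 = 132.54 W/m².
Ratio Q̄_A / Q̄_B = 150.99 / 132.54 = 1.139.

Q̄_A / Q̄_B ≈ 1.14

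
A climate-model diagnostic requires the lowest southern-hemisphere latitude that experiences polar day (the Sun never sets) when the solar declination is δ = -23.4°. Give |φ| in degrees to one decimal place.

|φ| = 66.6°

Polar day requires cos H₀ = −tan φ tan δ ≤ −1, i.e. tan φ tan δ ≥ 1.
The boundary is |tan φ| · |tan δ| = 1, so |φ| = 90° − |δ| = 90° − 23.4° = 66.6° in the southern hemisphere.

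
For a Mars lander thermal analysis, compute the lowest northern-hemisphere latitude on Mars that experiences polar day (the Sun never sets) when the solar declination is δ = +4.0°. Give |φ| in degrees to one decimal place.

Polar day requires cos H₀ = −tan φ tan δ ≤ −1, i.e. tan φ tan δ ≥ 1.
The boundary is |tan φ| · |tan δ| = 1, so |φ| = 90° − |δ| = 90° − 4.0° = 86.0° in the northern hemisphere.

|φ| = 86.0°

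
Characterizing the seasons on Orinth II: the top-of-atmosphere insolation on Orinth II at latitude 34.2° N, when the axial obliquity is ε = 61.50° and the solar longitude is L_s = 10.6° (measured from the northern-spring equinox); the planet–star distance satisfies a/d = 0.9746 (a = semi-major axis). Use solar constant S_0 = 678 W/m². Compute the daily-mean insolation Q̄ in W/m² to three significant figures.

Q̄ ≈ 198 W/m²

Solar declination: sin δ = sin ε · sin L_s = sin 61.50° × sin 10.6° = 0.16166, so δ = +9.303°.
cos h₀ = −tan(+34.2°) tan(+9.303°) = -0.1113, h₀ = 1.6824 rad.
Bracket: h₀ sin ϕ sin δ + cos ϕ cos δ sin h₀ = 1.6824×0.56208×0.16166 + 0.82708×0.98685×0.99378 = 0.152873 + 0.811127 = 0.964000.
Inverse-square distance factor (a/d)² = 0.9746² = 0.949845.
Q̄ = (S_0/π) × 0.949845 × [bracket] = (678/π) × 0.949845 × 0.964000 = 197.6 W/m².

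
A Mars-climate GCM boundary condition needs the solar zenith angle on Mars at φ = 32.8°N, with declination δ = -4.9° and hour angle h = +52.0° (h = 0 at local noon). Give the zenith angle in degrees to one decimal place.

cos θ_z = sin φ sin δ + cos φ cos δ cos h = -0.046271 + 0.515613 = 0.469342.
θ_z = arccos(0.469342) = 62.0°.

θ_z = 62.0°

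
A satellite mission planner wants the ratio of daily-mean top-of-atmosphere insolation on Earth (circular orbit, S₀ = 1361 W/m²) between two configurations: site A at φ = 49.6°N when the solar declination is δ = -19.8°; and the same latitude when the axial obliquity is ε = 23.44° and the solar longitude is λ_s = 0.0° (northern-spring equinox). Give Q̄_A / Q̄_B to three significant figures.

Q̄_A / Q̄_B ≈ 0.401

— Configuration A (φ=+49.6°):
cos H₀ = −tan(+49.6°) tan(-19.800°) = 0.4230, H₀ = 1.1340 rad.
Bracket: H₀ sin φ sin δ + cos φ cos δ sin H₀ = 1.1340×0.76154×-0.33874 + 0.64812×0.94088×0.90612 = -0.292531 + 0.552555 = 0.260024.
Q̄ = (S₀/π) × [bracket] = (1361/π) × 0.260024 = 112.65 W/m².
— Configuration B (φ=+49.6°):
Solar declination: sin δ = sin ε · sin λ_s = sin 23.44° × sin 0.0° = 0.00000, so δ = +0.000°.
cos H₀ = −tan(+49.6°) tan(+0.000°) = -0.0000, H₀ = 1.5708 rad.
Bracket: H₀ sin φ sin δ + cos φ cos δ sin H₀ = 1.5708×0.76154×0.00000 + 0.64812×1.00000×1.00000 = 0.000000 + 0.648120 = 0.648120.
Q̄ = (S₀/π) × [bracket] = (1361/π) × 0.648120 = 280.78 W/m².
Ratio Q̄_A / Q̄_B = 112.65 / 280.78 = 0.4012.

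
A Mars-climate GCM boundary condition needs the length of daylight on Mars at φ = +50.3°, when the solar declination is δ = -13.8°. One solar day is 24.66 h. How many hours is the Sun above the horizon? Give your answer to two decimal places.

9.97 h

cos H₀ = −tan φ · tan δ = −tan(+50.3°) × tan(-13.800°) = 0.2959, so H₀ = 1.2704 rad = 72.79°.
Daylight = 2H₀/(2π) × 24.66 h = (1.2704/π) × 24.66 = 9.97 h.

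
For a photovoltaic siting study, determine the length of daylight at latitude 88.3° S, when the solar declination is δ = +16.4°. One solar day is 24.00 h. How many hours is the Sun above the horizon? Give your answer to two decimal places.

0.00 h

cos h₀ = −tan ϕ · tan δ = 9.9165 ≥ 1, so the Sun never rises (polar night) and h₀ = 0.
Daylight = 2h₀/(2π) × 24.00 h = (0.0000/π) × 24.00 = 0.00 h.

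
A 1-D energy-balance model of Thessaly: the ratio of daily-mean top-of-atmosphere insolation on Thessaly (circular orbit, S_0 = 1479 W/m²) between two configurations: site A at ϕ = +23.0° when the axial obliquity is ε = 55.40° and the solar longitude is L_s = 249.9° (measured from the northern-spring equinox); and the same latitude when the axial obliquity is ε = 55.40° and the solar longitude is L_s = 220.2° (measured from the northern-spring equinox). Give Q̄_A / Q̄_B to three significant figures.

— Configuration A (ϕ=+23.0°):
Solar declination: sin δ = sin ε · sin L_s = sin 55.40° × sin 249.9° = -0.77300, so δ = -50.624°.
cos h₀ = −tan(+23.0°) tan(-50.624°) = 0.5172, h₀ = 1.0272 rad.
Bracket: h₀ sin ϕ sin δ + cos ϕ cos δ sin h₀ = 1.0272×0.39073×-0.77300 + 0.92050×0.63440×0.85586 = -0.310250 + 0.499792 = 0.189542.
Q̄ = (S_0/π) × [bracket] = (1479/π) × 0.189542 = 89.233 W/m².
— Configuration B (ϕ=+23.0°):
Solar declination: sin δ = sin ε · sin L_s = sin 55.40° × sin 220.2° = -0.53130, so δ = -32.093°.
cos h₀ = −tan(+23.0°) tan(-32.093°) = 0.2662, h₀ = 1.3013 rad.
Bracket: h₀ sin ϕ sin δ + cos ϕ cos δ sin h₀ = 1.3013×0.39073×-0.53130 + 0.92050×0.84718×0.96392 = -0.270143 + 0.751693 = 0.481550.
Q̄ = (S_0/π) × [bracket] = (1479/π) × 0.481550 = 226.70 W/m².
Ratio Q̄_A / Q̄_B = 89.233 / 226.70 = 0.3936.

Q̄_A / Q̄_B ≈ 0.394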